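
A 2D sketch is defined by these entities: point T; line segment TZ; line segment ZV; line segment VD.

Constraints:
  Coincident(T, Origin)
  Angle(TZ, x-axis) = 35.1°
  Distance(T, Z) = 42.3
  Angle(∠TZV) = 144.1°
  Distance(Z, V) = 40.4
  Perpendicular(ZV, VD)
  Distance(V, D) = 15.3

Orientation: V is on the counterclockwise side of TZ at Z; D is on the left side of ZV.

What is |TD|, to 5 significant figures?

75.267

∠TZV = 144.1°, so ZV runs at 35.1° + (180° − 144.1°) = 71.000° from the x-axis; with |ZV| = 40.4, V = Z + 40.4·(cos 71.000°, sin 71.000°) = (47.761, 62.522). The perpendicularity gives VD at right angles to ZV; with |VD| = 15.3 on the left of ZV, D = V + 15.3·(-0.94552, 0.32557) = (33.294, 67.503). Then |TD| = |D − T| = 75.267.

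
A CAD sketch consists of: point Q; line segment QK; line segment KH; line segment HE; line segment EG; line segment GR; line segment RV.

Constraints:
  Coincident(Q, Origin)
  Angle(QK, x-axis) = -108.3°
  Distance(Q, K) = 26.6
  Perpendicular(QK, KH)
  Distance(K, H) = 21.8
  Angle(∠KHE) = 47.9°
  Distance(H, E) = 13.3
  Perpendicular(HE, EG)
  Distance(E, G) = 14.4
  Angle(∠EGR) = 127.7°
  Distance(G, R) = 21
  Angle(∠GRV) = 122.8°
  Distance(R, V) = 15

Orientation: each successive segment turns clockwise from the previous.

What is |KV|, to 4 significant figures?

32.64

Q is at the origin; QK runs at -108.3° with length 26.6, so K = (-8.352, -25.25). QK ⟂ KH, so KH runs at 161.7°; with |KH| = 21.8, H = (-29.05, -18.41). ∠KHE = 47.9° gives HE at 29.60° from the x-axis; with |HE| = 13.3, E = (-17.49, -11.84). The perpendicularity gives EG at right angles to HE, so EG runs at -60.40°; with |EG| = 14.4, G = (-10.37, -24.36). ∠EGR = 127.7° gives GR at -112.7° from the x-axis; with |GR| = 21.0, R = (-18.48, -43.73). ∠GRV = 122.8° gives RV at -169.9° from the x-axis; with |RV| = 15.0, V = (-33.24, -46.36). Then |KV| = |V − K| = 32.64.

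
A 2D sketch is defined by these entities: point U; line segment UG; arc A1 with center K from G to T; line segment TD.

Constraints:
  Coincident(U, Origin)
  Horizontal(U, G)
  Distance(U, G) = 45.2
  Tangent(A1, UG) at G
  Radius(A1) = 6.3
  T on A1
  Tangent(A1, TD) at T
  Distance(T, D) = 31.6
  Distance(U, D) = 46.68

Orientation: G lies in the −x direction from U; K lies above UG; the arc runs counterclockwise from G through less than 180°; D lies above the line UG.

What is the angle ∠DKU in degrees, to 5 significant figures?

71.320°

Checks: |UG| = 45.20 ✓; ∠(KG, GU) = 90.00° ✓; |KT| = 6.300 ✓; ∠(KT, TD) = 90.00° ✓; |TD| = 31.60 ✓; |UD| = 46.68 ✓.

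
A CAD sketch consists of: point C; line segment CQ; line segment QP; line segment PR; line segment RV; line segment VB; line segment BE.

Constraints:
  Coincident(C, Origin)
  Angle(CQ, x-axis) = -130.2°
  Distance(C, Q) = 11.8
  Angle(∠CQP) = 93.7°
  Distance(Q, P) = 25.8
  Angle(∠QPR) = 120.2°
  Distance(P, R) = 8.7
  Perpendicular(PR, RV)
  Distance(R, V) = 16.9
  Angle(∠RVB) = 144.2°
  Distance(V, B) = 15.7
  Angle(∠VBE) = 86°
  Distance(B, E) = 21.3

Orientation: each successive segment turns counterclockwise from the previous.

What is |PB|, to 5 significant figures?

29.638

C is at the origin; CQ runs at -130.2° with length 11.8, so Q = (-7.6164, -9.0128). ∠CQP = 93.7° gives QP at -43.900° from the x-axis; with |QP| = 25.8, P = (10.974, -26.903). ∠QPR = 120.2° gives PR at 15.900° from the x-axis; with |PR| = 8.7, R = (19.341, -24.519). PR ⟂ RV, so RV runs at 105.90°; with |RV| = 16.9, V = (14.711, -8.2657). ∠RVB = 144.2° gives VB at 141.70° from the x-axis; with |VB| = 15.7, B = (2.3901, 1.4648). Then |PB| = |B − P| = 29.638.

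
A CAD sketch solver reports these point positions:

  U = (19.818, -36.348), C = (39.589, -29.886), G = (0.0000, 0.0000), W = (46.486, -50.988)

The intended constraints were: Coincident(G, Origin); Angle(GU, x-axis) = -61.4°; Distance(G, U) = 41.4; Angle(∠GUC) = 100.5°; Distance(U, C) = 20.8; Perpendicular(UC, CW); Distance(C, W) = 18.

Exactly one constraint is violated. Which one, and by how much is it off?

Distance(C, W) = 18 — off by 4.20.

G = (0.00, 0.00) ✓; GU at -61.40° ✓; |GU| = 41.40 ✓; ∠GUC = 100.5° ✓; |UC| = 20.80 ✓; ∠(UC, CW) = 90.00° ✓; |CW| = 22.20 ✗.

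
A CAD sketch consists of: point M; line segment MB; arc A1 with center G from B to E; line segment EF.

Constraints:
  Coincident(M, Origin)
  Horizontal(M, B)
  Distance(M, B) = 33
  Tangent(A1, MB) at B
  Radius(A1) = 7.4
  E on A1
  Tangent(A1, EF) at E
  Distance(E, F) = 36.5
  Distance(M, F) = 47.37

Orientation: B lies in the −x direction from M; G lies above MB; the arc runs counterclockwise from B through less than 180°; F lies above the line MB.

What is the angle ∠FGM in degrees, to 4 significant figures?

83.46°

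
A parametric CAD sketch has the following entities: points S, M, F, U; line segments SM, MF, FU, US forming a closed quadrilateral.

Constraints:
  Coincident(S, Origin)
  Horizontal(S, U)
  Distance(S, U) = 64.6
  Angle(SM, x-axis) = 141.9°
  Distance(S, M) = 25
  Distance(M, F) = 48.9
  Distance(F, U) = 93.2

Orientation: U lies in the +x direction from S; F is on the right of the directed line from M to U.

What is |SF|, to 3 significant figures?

40.2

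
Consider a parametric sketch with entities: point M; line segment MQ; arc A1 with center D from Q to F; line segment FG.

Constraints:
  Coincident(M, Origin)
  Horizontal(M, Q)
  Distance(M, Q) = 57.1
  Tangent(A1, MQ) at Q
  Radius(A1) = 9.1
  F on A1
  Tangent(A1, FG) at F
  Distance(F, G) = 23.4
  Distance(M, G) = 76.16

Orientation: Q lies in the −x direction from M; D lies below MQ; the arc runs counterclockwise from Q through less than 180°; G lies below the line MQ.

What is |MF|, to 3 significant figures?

66.5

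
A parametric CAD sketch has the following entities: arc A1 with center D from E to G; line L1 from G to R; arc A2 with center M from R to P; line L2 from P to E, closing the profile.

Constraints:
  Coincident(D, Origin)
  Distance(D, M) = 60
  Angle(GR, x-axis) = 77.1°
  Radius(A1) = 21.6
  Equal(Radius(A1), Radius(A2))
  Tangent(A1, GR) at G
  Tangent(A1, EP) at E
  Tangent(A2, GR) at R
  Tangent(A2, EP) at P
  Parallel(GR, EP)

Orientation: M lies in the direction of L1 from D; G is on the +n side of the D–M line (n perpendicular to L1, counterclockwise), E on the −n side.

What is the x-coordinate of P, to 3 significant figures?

34.4

The slot axis is L1's direction at 77.1°, so u = (cos 77.1°, sin 77.1°) = (0.223, 0.975) and n = (−sin 77.1°, cos 77.1°) = (-0.975, 0.223). D is at the origin and M lies 60.0 along u from D, so M = 60.0·u = (13.4, 58.5). Tangency of A1 to both parallel lines with radius 21.6 puts G and E at D ± 21.6·n: G = (-21.1, 4.82), E = (21.1, -4.82). Equal radii place R and P the same way about M: R = M + 21.6·n = (-7.66, 63.3), P = M − 21.6·n = (34.4, 53.7). So P.x = 34.4.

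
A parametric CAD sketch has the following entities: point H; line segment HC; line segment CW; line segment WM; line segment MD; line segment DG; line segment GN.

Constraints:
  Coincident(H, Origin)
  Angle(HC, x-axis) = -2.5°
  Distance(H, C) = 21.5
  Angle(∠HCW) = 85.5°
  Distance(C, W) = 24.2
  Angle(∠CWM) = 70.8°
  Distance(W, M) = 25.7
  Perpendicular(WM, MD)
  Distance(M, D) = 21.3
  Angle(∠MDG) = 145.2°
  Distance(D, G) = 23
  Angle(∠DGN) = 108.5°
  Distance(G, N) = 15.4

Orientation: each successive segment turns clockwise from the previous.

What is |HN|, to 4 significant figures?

36.88

∠MDG = 145.2° gives DG at 29.00° from the x-axis; with |DG| = 23.0, G = (24.99, 16.65). ∠DGN = 108.5° gives GN at -42.50° from the x-axis; with |GN| = 15.4, N = (36.35, 6.247). Then |HN| = |N − H| = 36.88.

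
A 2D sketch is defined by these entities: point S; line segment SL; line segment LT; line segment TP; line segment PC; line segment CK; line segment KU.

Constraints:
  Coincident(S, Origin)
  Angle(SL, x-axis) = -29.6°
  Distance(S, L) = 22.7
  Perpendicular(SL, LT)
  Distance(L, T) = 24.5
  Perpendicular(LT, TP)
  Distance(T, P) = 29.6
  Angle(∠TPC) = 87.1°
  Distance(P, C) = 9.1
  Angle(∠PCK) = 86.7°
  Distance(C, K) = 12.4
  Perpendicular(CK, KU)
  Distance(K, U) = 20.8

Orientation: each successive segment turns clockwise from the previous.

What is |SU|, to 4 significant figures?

37.61

S is at the origin; SL runs at -29.6° with length 22.7, so L = (19.74, -11.21). The perpendicularity gives LT at right angles to SL, so LT runs at -119.6°; with |LT| = 24.5, T = (7.636, -32.52). The perpendicularity gives TP at right angles to LT, so TP runs at 150.4°; with |TP| = 29.6, P = (-18.10, -17.89). ∠TPC = 87.1° gives PC at 57.50° from the x-axis; with |PC| = 9.1, C = (-13.21, -10.22). ∠PCK = 86.7° gives CK at -35.80° from the x-axis; with |CK| = 12.4, K = (-3.154, -17.47). CK is perpendicular to KU, so KU runs at -125.8°; with |KU| = 20.8, U = (-15.32, -34.34). Then |SU| = |U − S| = 37.61.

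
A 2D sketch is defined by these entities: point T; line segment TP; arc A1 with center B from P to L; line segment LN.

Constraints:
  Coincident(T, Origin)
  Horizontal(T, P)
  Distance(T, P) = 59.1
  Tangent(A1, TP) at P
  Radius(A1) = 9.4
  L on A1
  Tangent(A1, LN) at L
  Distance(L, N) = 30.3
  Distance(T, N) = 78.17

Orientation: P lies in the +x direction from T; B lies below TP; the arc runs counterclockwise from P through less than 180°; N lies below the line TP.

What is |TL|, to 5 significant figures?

53.094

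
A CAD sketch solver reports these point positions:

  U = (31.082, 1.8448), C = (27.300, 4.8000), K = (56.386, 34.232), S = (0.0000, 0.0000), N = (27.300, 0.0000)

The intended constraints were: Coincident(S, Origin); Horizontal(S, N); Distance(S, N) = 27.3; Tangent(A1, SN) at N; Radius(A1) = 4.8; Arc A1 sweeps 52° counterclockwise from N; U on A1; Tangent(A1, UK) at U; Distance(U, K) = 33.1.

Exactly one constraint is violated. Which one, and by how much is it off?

Distance(U, K) = 33.1 — off by 8.00.

S = (0.00, 0.00) ✓; S.y = 0.00, N.y = 0.00 ✓; |SN| = 27.30 ✓; ∠(CN, NS) = 90.00° ✓; |CN| = 4.800 ✓; bearing(C→U) − bearing(C→N) = 52.00° ✓; |CU| = 4.800 ✓; ∠(CU, UK) = 90.00° ✓; |UK| = 41.10 ✗.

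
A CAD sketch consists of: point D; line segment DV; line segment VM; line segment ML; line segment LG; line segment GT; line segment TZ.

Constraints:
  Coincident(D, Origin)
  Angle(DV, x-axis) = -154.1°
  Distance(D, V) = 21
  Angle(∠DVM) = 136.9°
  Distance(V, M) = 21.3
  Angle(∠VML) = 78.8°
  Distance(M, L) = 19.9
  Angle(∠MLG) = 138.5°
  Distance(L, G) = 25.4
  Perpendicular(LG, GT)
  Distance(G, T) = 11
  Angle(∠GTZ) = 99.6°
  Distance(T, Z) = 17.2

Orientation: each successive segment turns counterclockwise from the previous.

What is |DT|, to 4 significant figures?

13.20

D is at the origin; DV runs at -154.1° with length 21.0, so V = (-18.89, -9.173). ∠DVM = 136.9° gives VM at -111.0° from the x-axis; with |VM| = 21.3, M = (-26.52, -29.06). ∠VML = 78.8° gives ML at -9.800° from the x-axis; with |ML| = 19.9, L = (-6.914, -32.45). ∠MLG = 138.5° gives LG at 31.70° from the x-axis; with |LG| = 25.4, G = (14.70, -19.10). LG ⟂ GT, so GT runs at 121.7°; with |GT| = 11.0, T = (8.916, -9.739). Then |DT| = |T − D| = 13.20.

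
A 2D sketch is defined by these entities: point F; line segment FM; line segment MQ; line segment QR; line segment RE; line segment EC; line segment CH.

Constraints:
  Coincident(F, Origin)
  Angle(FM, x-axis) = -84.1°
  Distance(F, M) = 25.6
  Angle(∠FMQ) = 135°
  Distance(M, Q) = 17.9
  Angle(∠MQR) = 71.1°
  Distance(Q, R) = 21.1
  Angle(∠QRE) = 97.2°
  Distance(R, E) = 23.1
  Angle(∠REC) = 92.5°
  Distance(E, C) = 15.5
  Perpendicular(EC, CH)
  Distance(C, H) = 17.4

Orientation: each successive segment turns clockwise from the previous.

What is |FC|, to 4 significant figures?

20.25

F is at the origin; FM runs at -84.1° with length 25.6, so M = (2.631, -25.46). ∠FMQ = 135.0° gives MQ at -129.1° from the x-axis; with |MQ| = 17.9, Q = (-8.658, -39.36). ∠MQR = 71.1° gives QR at 122.0° from the x-axis; with |QR| = 21.1, R = (-19.84, -21.46). ∠QRE = 97.2° gives RE at 39.20° from the x-axis; with |RE| = 23.1, E = (-1.938, -6.862). ∠REC = 92.5° gives EC at -48.30° from the x-axis; with |EC| = 15.5, C = (8.373, -18.43). Then |FC| = |C − F| = 20.25.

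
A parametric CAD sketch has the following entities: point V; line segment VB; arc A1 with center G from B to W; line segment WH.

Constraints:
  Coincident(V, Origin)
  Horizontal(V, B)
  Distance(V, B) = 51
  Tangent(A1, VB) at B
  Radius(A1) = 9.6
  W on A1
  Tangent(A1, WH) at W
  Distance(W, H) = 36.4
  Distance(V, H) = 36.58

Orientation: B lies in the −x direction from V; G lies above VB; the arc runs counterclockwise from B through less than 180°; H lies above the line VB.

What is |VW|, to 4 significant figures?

43.89

Checks: V.y = 0.00, B.y = 0.00 ✓; |GW| = 9.600 ✓; ∠(GW, WH) = 90.00° ✓; |WH| = 36.40 ✓; |VH| = 36.58 ✓.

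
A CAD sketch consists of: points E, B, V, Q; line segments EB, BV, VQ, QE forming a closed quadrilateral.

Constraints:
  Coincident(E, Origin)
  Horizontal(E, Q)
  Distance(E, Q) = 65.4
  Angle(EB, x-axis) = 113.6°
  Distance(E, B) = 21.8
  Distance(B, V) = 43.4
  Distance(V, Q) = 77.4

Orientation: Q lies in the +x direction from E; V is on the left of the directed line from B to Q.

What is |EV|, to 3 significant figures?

58.9

Checks: |BV| = 43.40 ✓; |VQ| = 77.40 ✓.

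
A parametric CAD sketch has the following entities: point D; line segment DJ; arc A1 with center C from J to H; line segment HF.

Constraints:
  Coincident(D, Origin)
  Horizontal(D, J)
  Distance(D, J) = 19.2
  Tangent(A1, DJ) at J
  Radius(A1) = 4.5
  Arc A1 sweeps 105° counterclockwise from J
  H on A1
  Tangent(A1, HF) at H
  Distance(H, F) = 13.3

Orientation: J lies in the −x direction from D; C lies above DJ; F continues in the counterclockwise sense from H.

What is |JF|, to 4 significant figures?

18.53

D is at the origin; DJ is horizontal with |DJ| = 19.2 and J on the −x side, so J = (-19.20, 0.000). Since A1 is tangent to DJ there, CJ ⟂ DJ, so C = J + (0, 4.5) = (-19.20, 4.500). On A1, J sits at bearing -90° from C; a 105° counterclockwise sweep puts H at bearing 15°, so H = C + 4.5·(cos 15°, sin 15°) = (-14.85, 5.665). A1 meets HF tangentially, so CH is at right angles to HF, so HF runs along (−sin 15°, cos 15°); with |HF| = 13.3, F = (-18.30, 18.51). Then |JF| = |F − J| = 18.53.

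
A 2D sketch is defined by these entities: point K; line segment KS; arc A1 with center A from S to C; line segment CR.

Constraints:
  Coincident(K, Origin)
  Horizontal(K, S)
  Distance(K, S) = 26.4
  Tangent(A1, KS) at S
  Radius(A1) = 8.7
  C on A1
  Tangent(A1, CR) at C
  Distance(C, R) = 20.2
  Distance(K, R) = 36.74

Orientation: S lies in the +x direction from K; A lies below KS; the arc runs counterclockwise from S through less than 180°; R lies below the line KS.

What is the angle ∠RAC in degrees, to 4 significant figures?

66.70°

K is at the origin; K and S share the same y with |KS| = 26.4 and S on the +x side, so S = (26.40, 0.000). Since A1 is tangent to KS there, AS ⟂ KS, so A = S + (0, -8.7) = (26.40, -8.700). Since AC ⟂ CR (tangency), |AR| = √(8.7² + 20.2²) = 21.99 regardless of where C sits on A1. So R lies on both circle(K, 36.74) and circle(A, 21.99); the below-KS intersection is R = (21.13, -30.05). C is the foot of the tangent from R: C = (17.82, -10.13).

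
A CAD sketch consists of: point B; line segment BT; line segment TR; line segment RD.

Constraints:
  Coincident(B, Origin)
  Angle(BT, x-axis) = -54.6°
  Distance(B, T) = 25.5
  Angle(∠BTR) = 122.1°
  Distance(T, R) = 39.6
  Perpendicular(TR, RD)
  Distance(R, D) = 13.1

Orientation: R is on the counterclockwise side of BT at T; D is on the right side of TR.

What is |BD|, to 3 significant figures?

63.5

B is at the origin; BT runs at -54.6° with length 25.5, so T = 25.5·(cos -54.6°, sin -54.6°) = (14.8, -20.8). ∠BTR = 122.1°, so TR runs at -54.6° + (180° − 122.1°) = 3.30° from the x-axis; with |TR| = 39.6, R = T + 39.6·(cos 3.30°, sin 3.30°) = (54.3, -18.5). The perpendicularity gives RD at right angles to TR; with |RD| = 13.1 on the right of TR, D = R + 13.1·(0.0576, -0.998) = (55.1, -31.6). Then |BD| = |D − B| = 63.5.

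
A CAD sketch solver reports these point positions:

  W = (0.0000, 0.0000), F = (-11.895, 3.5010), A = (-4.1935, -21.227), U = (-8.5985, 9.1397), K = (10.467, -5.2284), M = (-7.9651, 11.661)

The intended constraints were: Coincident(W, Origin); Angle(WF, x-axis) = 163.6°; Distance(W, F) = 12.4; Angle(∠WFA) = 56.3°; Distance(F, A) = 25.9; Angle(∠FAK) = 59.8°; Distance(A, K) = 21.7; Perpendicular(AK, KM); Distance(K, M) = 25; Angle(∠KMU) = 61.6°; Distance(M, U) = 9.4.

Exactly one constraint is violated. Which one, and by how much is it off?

Distance(M, U) = 9.4 — off by 6.80.

W = (0.00, 0.00) ✓; WF at 163.6° ✓; |WF| = 12.40 ✓; ∠WFA = 56.30° ✓; |FA| = 25.90 ✓; ∠FAK = 59.80° ✓; |AK| = 21.70 ✓; ∠(AK, KM) = 90.00° ✓; |KM| = 25.00 ✓; ∠KMU = 61.60° ✓; |MU| = 2.600 ✗.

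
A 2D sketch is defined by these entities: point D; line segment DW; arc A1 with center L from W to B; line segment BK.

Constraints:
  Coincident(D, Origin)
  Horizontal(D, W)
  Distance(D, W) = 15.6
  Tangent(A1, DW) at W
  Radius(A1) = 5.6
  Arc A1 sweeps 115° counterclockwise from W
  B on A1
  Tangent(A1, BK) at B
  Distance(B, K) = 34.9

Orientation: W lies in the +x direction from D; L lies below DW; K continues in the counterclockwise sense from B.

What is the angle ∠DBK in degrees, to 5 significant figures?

152.12°

D is at the origin; D and W share the same y with |DW| = 15.6 and W on the +x side, so W = (15.600, 0.0000). Since A1 is tangent to DW there, LW ⟂ DW, so L = W + (0, -5.6) = (15.600, -5.6000). On A1, W sits at bearing 90° from L; a 115° counterclockwise sweep puts B at bearing 205°, so B = L + 5.6·(cos 205°, sin 205°) = (10.525, -7.9667). A1 meets BK tangentially, so LB is at right angles to BK, so BK runs along (−sin 205°, cos 205°); with |BK| = 34.9, K = (25.274, -39.597). Then cos ∠DBK = BD·BK / (|BD||BK|), giving 152.12°.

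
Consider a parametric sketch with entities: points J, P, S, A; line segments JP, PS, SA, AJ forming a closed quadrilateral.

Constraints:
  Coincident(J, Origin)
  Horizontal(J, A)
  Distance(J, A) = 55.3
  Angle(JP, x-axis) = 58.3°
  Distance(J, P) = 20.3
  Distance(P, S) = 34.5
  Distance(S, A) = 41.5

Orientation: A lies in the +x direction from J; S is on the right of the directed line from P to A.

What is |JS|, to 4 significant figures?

23.94

J is at the origin; J and A share the same y with |JA| = 55.3 and A in +x, so A = (55.3, 0). JP runs at 58.3° with |JP| = 20.3, so P = (10.67, 17.27). S is determined by |PS| = 34.5 and |SA| = 41.5 together: it lies at the intersection of circle(P, 34.5) and circle(A, 41.5). With |PA| = 47.86, the foot of the radical line on PA is 18.37 from P and the perpendicular offset is √(34.5² − 18.37²) = 29.20. Taking the right-of-PA solution: S = (17.26, -16.59).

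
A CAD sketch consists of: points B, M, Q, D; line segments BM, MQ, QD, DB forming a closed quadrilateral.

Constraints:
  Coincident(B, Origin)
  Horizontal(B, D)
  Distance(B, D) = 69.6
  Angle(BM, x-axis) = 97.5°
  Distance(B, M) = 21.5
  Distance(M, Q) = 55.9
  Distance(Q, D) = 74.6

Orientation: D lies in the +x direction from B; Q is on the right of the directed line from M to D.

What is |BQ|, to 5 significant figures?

34.408

Checks: |MQ| = 55.90 ✓; |QD| = 74.60 ✓.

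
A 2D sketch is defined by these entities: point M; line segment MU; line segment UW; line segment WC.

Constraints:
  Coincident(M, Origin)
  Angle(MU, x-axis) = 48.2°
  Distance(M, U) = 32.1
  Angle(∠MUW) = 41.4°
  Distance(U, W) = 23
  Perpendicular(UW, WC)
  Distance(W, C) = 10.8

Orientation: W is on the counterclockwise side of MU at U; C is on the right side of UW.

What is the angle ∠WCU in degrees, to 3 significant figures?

64.8°

M is at the origin; MU runs at 48.2° with length 32.1, so U = 32.1·(cos 48.2°, sin 48.2°) = (21.4, 23.9). ∠MUW = 41.4°, so UW runs at 48.2° + (180° − 41.4°) = 187° from the x-axis; with |UW| = 23.0, W = U + 23.0·(cos 187°, sin 187°) = (-1.44, 21.2). UW is perpendicular to WC; with |WC| = 10.8 on the right of UW, C = W + 10.8·(-0.118, 0.993) = (-2.72, 31.9). Then cos ∠WCU = CW·CU / (|CW||CU|), giving 64.8°.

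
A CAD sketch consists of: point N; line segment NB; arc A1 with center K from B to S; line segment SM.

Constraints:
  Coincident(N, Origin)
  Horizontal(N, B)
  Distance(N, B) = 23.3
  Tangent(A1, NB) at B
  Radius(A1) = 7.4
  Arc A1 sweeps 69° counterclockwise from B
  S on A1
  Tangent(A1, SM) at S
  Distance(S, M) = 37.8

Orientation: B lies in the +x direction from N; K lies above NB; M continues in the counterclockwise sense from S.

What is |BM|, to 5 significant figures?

44.960

N is at the origin; N and B share the same y with |NB| = 23.3 and B on the +x side, so B = (23.300, 0.0000). Since A1 is tangent to NB there, KB ⟂ NB, so K = B + (0, 7.4) = (23.300, 7.4000). On A1, B sits at bearing -90° from K; a 69° counterclockwise sweep puts S at bearing -21°, so S = K + 7.4·(cos -21°, sin -21°) = (30.208, 4.7481). A1 meets SM tangentially, so KS is at right angles to SM, so SM runs along (−sin -21°, cos -21°); with |SM| = 37.8, M = (43.755, 40.037). Then |BM| = |M − B| = 44.960.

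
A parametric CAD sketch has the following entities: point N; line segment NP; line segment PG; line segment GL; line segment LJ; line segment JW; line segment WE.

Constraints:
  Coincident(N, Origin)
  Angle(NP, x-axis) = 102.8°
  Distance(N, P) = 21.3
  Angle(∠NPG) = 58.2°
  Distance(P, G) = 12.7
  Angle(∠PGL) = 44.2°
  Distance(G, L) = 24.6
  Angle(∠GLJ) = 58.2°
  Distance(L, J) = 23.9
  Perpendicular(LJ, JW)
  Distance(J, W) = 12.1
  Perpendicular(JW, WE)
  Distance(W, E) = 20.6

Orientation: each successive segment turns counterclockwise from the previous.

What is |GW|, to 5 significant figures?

14.042

N is at the origin; NP runs at 102.8° with length 21.3, so P = (-4.7190, 20.771). ∠NPG = 58.2° gives PG at -135.40° from the x-axis; with |PG| = 12.7, G = (-13.762, 11.853). ∠PGL = 44.2° gives GL at 0.40000° from the x-axis; with |GL| = 24.6, L = (10.838, 12.025). ∠GLJ = 58.2° gives LJ at 122.20° from the x-axis; with |LJ| = 23.9, J = (-1.8981, 32.249). LJ is perpendicular to JW, so JW runs at -147.80°; with |JW| = 12.1, W = (-12.137, 25.801). Then |GW| = |W − G| = 14.042.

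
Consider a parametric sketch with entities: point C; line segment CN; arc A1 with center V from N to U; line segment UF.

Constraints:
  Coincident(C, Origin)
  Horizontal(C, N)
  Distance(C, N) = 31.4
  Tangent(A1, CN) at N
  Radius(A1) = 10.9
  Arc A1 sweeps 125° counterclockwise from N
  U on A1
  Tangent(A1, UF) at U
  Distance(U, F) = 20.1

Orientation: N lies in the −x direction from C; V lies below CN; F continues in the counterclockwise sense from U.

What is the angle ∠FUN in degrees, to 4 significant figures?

117.5°

On A1, N sits at bearing 90° from V; a 125° counterclockwise sweep puts U at bearing 215°, so U = V + 10.9·(cos 215°, sin 215°) = (-40.33, -17.15). Tangency of A1 to UF means the radius VU is perpendicular to UF, so UF runs along (−sin 215°, cos 215°); with |UF| = 20.1, F = (-28.80, -33.62). Then cos ∠FUN = UF·UN / (|UF||UN|), giving 117.5°.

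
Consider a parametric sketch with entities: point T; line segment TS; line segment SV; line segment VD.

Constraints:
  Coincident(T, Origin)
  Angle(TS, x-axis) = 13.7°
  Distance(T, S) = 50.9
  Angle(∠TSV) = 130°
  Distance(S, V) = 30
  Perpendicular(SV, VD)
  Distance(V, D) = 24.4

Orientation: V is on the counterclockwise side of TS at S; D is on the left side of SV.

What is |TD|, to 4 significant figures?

64.39

T is at the origin; TS runs at 13.7° with length 50.9, so S = 50.9·(cos 13.7°, sin 13.7°) = (49.45, 12.06). ∠TSV = 130.0°, so SV runs at 13.7° + (180° − 130.0°) = 63.70° from the x-axis; with |SV| = 30.0, V = S + 30.0·(cos 63.70°, sin 63.70°) = (62.74, 38.95). The perpendicularity gives VD at right angles to SV; with |VD| = 24.4 on the left of SV, D = V + 24.4·(-0.8965, 0.4431) = (40.87, 49.76). Then |TD| = |D − T| = 64.39.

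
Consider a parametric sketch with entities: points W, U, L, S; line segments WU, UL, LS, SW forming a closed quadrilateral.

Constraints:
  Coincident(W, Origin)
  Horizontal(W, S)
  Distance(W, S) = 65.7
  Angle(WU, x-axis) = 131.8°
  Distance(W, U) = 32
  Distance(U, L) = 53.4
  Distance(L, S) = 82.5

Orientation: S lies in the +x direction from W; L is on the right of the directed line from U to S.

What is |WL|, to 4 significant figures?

30.94

Checks: |UL| = 53.40 ✓; |LS| = 82.50 ✓.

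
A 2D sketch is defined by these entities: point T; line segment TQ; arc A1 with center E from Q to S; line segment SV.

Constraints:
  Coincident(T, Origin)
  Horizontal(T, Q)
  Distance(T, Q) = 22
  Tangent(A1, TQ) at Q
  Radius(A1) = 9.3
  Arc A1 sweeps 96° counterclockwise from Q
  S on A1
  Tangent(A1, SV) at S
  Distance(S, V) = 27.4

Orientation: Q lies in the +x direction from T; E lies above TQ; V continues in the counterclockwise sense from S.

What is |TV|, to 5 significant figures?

47.049

T is at the origin; TQ is horizontal with |TQ| = 22.0 and Q on the +x side, so Q = (22.000, 0.0000). Tangency of A1 to TQ means the radius EQ is perpendicular to TQ, so E = Q + (0, 9.3) = (22.000, 9.3000). On A1, Q sits at bearing -90° from E; a 96° counterclockwise sweep puts S at bearing 6°, so S = E + 9.3·(cos 6°, sin 6°) = (31.249, 10.272). The tangent condition forces ES to be normal to SV, so SV runs along (−sin 6°, cos 6°); with |SV| = 27.4, V = (28.385, 37.522). Then |TV| = |V − T| = 47.049.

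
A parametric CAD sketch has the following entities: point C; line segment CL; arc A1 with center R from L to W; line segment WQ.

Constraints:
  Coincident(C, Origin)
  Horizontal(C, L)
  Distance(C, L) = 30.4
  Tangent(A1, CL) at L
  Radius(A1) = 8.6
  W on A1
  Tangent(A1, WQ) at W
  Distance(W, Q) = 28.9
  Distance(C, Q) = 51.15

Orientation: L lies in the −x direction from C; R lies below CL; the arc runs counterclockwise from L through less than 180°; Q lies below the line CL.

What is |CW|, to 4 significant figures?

40.16

Checks: |RW| = 8.600 ✓; ∠(RW, WQ) = 90.00° ✓; |WQ| = 28.90 ✓; |CQ| = 51.15 ✓.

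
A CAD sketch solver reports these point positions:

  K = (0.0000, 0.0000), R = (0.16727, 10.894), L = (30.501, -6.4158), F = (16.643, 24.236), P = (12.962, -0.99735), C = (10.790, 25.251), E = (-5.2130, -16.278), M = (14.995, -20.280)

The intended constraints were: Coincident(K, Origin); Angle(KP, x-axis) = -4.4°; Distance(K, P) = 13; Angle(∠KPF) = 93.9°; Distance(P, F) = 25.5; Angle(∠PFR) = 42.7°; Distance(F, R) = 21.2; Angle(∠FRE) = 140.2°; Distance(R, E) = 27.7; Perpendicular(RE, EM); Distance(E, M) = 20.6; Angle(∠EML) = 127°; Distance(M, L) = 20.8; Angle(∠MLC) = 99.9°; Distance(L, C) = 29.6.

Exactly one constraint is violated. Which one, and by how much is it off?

Distance(L, C) = 29.6 — off by 7.70.

K = (0.00, 0.00) ✓; KP at -4.400° ✓; |KP| = 13.00 ✓; ∠KPF = 93.90° ✓; |PF| = 25.50 ✓; ∠PFR = 42.70° ✓; |FR| = 21.20 ✓; ∠FRE = 140.2° ✓; |RE| = 27.70 ✓; ∠(RE, EM) = 90.00° ✓; |EM| = 20.60 ✓; ∠EML = 127.0° ✓; |ML| = 20.80 ✓; ∠MLC = 99.90° ✓; |LC| = 37.30 ✗.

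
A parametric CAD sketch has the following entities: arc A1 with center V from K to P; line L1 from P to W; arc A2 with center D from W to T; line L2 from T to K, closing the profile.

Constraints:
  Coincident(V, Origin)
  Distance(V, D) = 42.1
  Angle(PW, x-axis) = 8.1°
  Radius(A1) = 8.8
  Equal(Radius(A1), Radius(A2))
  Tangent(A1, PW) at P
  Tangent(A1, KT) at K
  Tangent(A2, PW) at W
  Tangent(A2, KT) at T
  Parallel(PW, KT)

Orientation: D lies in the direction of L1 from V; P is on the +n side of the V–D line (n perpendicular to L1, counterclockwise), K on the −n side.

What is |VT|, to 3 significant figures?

43.0

The slot axis is L1's direction at 8.1°, so u = (cos 8.1°, sin 8.1°) = (0.990, 0.141) and n = (−sin 8.1°, cos 8.1°) = (-0.141, 0.990). V is at the origin and D lies 42.1 along u from V, so D = 42.1·u = (41.7, 5.93). Tangency of A1 to both parallel lines with radius 8.8 puts P and K at V ± 8.8·n: P = (-1.24, 8.71), K = (1.24, -8.71). Equal radii place W and T the same way about D: W = D + 8.8·n = (40.4, 14.6), T = D − 8.8·n = (42.9, -2.78). Then |VT| = |T − V| = 43.0.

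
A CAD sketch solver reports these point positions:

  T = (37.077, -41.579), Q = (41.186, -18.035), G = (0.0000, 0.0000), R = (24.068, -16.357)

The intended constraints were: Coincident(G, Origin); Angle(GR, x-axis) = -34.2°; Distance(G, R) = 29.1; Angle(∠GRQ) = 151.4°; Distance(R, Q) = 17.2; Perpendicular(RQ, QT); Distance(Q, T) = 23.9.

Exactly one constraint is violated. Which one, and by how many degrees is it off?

Perpendicular(RQ, QT) — off by 4.30°.

G = (0.00, 0.00) ✓; GR at -34.20° ✓; |GR| = 29.10 ✓; ∠GRQ = 151.4° ✓; |RQ| = 17.20 ✓; ∠(RQ, QT) = 94.30° ✗; |QT| = 23.90 ✓.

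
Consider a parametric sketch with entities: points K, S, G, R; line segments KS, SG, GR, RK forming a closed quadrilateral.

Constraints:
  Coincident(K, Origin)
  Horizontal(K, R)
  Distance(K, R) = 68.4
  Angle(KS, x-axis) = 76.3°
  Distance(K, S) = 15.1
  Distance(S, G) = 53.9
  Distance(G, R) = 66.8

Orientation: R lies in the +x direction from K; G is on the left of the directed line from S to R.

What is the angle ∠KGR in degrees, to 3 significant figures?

60.9°

Checks: |SG| = 53.90 ✓; |GR| = 66.80 ✓.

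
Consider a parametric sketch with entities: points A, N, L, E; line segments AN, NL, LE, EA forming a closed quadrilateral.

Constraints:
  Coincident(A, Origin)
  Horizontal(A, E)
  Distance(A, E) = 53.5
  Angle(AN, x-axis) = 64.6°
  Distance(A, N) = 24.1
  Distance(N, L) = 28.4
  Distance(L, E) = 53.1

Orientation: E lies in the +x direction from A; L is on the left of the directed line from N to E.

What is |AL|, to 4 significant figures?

52.37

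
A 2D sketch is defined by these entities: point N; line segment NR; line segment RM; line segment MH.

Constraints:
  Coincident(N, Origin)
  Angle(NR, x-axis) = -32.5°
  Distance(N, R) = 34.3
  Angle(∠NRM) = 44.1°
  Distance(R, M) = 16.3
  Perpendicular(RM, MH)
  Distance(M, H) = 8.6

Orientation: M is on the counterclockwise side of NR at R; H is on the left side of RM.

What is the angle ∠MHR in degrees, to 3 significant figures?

62.2°

N is at the origin; NR runs at -32.5° with length 34.3, so R = 34.3·(cos -32.5°, sin -32.5°) = (28.9, -18.4). ∠NRM = 44.1°, so RM runs at -32.5° + (180° − 44.1°) = 103° from the x-axis; with |RM| = 16.3, M = R + 16.3·(cos 103°, sin 103°) = (25.2, -2.57). RM ⟂ MH; with |MH| = 8.6 on the left of RM, H = M + 8.6·(-0.973, -0.232) = (16.8, -4.57). Then cos ∠MHR = HM·HR / (|HM||HR|), giving 62.2°.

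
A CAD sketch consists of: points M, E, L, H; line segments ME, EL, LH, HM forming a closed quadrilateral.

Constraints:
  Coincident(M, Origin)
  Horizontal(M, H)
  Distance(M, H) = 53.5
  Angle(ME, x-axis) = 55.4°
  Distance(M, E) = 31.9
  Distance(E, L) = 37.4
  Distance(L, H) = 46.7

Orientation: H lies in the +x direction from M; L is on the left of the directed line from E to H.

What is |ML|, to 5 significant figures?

67.968

M is at the origin; MH is horizontal with |MH| = 53.5 and H in +x, so H = (53.5, 0). ME runs at 55.4° with |ME| = 31.9, so E = (18.114, 26.258). L is determined by |EL| = 37.4 and |LH| = 46.7 together: it lies at the intersection of circle(E, 37.4) and circle(H, 46.7). With |EH| = 44.064, the foot of the radical line on EH is 13.157 from E and the perpendicular offset is √(37.4² − 13.157²) = 35.009. Taking the left-of-EH solution: L = (49.542, 46.532).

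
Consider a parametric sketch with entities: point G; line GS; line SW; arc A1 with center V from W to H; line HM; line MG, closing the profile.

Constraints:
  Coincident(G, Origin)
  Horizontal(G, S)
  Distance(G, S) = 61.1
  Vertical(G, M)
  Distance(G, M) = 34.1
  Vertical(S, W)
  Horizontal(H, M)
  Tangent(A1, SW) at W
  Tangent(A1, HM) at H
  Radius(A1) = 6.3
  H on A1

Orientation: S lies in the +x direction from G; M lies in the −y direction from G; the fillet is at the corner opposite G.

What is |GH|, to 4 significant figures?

64.54

G is at the origin; GS is horizontal with |GS| = 61.1 and S on the +x side, so S = (61.10, 0.000). G and M share the same x with |GM| = 34.1 and M on the −y side, so M = (0.000, -34.10). The virtual corner opposite G is at (61.10, -34.10). The tangent condition forces VW to be normal to SW and A1 meets HM tangentially, so VH is at right angles to HM, with radius 6.3, so the center V sits 6.3 in from both sides at V = (54.80, -27.80). That places the tangent points at W = (61.10, -27.80) on SW and H = (54.80, -34.10) on HM. Then |GH| = |H − G| = 64.54.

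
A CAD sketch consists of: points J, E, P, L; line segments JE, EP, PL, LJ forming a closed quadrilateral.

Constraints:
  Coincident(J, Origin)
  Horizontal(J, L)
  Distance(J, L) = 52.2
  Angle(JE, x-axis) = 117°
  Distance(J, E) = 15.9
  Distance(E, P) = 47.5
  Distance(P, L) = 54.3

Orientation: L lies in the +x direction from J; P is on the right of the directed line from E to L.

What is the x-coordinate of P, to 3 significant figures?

7.59

J is at the origin; JL is horizontal with |JL| = 52.2 and L in +x, so L = (52.2, 0). JE runs at 117.0° with |JE| = 15.9, so E = (-7.22, 14.2). P is determined by |EP| = 47.5 and |PL| = 54.3 together: it lies at the intersection of circle(E, 47.5) and circle(L, 54.3). With |EL| = 61.1, the foot of the radical line on EL is 24.9 from E and the perpendicular offset is √(47.5² − 24.9²) = 40.5. Taking the right-of-EL solution: P = (7.59, -31.0).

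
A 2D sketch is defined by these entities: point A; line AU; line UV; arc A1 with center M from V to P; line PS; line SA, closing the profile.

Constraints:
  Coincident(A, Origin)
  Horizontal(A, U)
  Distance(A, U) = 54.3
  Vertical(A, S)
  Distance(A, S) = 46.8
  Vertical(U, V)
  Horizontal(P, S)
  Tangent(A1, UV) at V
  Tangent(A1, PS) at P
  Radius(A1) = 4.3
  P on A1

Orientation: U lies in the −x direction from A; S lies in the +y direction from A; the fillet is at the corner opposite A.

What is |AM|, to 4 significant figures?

65.62

A is at the origin; AU is horizontal with |AU| = 54.3 and U on the −x side, so U = (-54.30, 0.000). AS is vertical with |AS| = 46.8 and S on the +y side, so S = (0.000, 46.80). The virtual corner opposite A is at (-54.30, 46.80). The tangent condition forces MV to be normal to UV and tangency of A1 to PS means the radius MP is perpendicular to PS, with radius 4.3, so the center M sits 4.3 in from both sides at M = (-50.00, 42.50). Then |AM| = |M − A| = 65.62.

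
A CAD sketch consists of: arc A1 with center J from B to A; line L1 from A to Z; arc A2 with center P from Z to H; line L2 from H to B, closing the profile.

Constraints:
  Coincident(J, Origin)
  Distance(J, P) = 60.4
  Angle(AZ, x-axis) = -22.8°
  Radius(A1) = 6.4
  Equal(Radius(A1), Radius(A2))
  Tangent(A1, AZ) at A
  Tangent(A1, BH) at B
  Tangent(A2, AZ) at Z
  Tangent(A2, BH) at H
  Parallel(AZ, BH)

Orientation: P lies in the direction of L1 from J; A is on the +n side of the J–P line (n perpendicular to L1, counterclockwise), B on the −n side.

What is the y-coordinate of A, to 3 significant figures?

5.90

The slot axis is L1's direction at -22.8°, so u = (cos -22.8°, sin -22.8°) = (0.922, -0.388) and n = (−sin -22.8°, cos -22.8°) = (0.388, 0.922). J is at the origin and P lies 60.4 along u from J, so P = 60.4·u = (55.7, -23.4). Tangency of A1 to both parallel lines with radius 6.4 puts A and B at J ± 6.4·n: A = (2.48, 5.90), B = (-2.48, -5.90). So A.y = 5.90.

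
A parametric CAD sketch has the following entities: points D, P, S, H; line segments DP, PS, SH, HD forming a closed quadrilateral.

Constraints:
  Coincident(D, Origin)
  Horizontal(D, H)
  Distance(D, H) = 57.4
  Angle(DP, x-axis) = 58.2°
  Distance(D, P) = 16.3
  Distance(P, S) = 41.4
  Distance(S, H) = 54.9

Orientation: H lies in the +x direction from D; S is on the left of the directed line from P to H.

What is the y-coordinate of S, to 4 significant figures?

48.38

D is at the origin; DH is horizontal with |DH| = 57.4 and H in +x, so H = (57.4, 0). DP runs at 58.2° with |DP| = 16.3, so P = (8.589, 13.85). S is determined by |PS| = 41.4 and |SH| = 54.9 together: it lies at the intersection of circle(P, 41.4) and circle(H, 54.9). With |PH| = 50.74, the foot of the radical line on PH is 12.56 from P and the perpendicular offset is √(41.4² − 12.56²) = 39.45. Taking the left-of-PH solution: S = (31.44, 48.38).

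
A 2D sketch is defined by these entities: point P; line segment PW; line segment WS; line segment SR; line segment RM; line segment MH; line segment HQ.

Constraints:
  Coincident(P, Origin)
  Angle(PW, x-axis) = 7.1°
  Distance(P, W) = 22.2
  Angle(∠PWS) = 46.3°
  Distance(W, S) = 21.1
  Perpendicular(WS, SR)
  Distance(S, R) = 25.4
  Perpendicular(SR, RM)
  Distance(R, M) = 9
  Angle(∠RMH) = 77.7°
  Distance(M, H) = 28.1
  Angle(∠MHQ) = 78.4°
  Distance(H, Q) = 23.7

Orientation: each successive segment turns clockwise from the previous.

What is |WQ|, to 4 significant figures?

40.46

∠RMH = 77.7° gives MH at -48.90° from the x-axis; with |MH| = 28.1, H = (12.90, -13.00). ∠MHQ = 78.4° gives HQ at -150.5° from the x-axis; with |HQ| = 23.7, Q = (-7.731, -24.67). Then |WQ| = |Q − W| = 40.46.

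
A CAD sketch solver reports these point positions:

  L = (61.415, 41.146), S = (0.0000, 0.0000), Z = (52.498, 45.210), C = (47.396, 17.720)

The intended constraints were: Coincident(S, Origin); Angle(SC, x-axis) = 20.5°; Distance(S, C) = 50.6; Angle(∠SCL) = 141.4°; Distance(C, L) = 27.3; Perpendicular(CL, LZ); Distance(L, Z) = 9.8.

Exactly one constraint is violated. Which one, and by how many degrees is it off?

Perpendicular(CL, LZ) — off by 6.40°.

S = (0.00, 0.00) ✓; SC at 20.50° ✓; |SC| = 50.60 ✓; ∠SCL = 141.4° ✓; |CL| = 27.30 ✓; ∠(CL, LZ) = 96.40° ✗; |LZ| = 9.799 ✓.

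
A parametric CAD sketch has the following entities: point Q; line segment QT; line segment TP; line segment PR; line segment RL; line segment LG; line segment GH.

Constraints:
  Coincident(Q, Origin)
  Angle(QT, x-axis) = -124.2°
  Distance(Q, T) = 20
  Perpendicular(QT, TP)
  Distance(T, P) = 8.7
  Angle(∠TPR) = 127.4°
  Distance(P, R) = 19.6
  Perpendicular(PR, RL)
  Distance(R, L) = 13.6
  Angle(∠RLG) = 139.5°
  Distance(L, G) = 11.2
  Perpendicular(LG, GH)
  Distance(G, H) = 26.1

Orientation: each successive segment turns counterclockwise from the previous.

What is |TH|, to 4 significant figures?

2.837

Q is at the origin; QT runs at -124.2° with length 20.0, so T = (-11.24, -16.54). QT is perpendicular to TP, so TP runs at -34.20°; with |TP| = 8.7, P = (-4.046, -21.43). ∠TPR = 127.4° gives PR at 18.40° from the x-axis; with |PR| = 19.6, R = (14.55, -15.25). The perpendicularity gives RL at right angles to PR, so RL runs at 108.4°; with |RL| = 13.6, L = (10.26, -2.340). ∠RLG = 139.5° gives LG at 148.9° from the x-axis; with |LG| = 11.2, G = (0.6689, 3.445). LG is perpendicular to GH, so GH runs at -121.1°; with |GH| = 26.1, H = (-12.81, -18.90). Then |TH| = |H − T| = 2.837.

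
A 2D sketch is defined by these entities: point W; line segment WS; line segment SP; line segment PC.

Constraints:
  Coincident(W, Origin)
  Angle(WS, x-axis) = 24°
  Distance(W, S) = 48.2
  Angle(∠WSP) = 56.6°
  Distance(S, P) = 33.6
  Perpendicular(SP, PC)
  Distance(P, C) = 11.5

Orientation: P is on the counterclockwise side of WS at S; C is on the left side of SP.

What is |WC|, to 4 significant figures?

29.60

W is at the origin; WS runs at 24.0° with length 48.2, so S = 48.2·(cos 24.0°, sin 24.0°) = (44.03, 19.60). ∠WSP = 56.6°, so SP runs at 24.0° + (180° − 56.6°) = 147.4° from the x-axis; with |SP| = 33.6, P = S + 33.6·(cos 147.4°, sin 147.4°) = (15.73, 37.71). SP ⟂ PC; with |PC| = 11.5 on the left of SP, C = P + 11.5·(-0.5388, -0.8425) = (9.531, 28.02). Then |WC| = |C − W| = 29.60.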